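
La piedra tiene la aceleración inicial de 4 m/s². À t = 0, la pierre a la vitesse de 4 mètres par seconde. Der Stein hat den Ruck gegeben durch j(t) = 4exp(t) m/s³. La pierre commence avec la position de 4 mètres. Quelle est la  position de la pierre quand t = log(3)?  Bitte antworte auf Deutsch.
Wir müssen das Integral unserer Gleichung für den Ruck j(t) = 4·exp(t) 3-mal finden. Durch Integration von dem Ruck und Verwendung der Anfangsbedingung a(0) = 4, erhalten wir a(t) = 4·exp(t). Die Stammfunktion von der Beschleunigung ist die Geschwindigkeit. Mit v(0) = 4 erhalten wir v(t) = 4·exp(t). Durch Integration von der Geschwindigkeit und Verwendung der Anfangsbedingung x(0) = 4, erhalten wir x(t) = 4·exp(t). Aus der Gleichung für die Position x(t) = 4·exp(t), setzen wir t = log(3) ein und erhalten x = 12.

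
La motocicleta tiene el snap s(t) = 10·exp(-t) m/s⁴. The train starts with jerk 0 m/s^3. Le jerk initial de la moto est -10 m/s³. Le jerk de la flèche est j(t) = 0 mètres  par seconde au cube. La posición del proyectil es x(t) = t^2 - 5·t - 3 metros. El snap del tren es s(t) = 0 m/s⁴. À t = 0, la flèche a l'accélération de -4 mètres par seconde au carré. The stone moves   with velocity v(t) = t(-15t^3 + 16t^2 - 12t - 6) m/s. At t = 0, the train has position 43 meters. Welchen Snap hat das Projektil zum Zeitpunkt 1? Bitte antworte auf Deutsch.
Ausgehend von der Position x(t) = t^2 - 5·t - 3, nehmen wir 4 Ableitungen. Durch Ableiten von der Position erhalten wir die Geschwindigkeit: v(t) = 2·t - 5. Die Ableitung von der Geschwindigkeit ergibt die Beschleunigung: a(t) = 2. Durch Ableiten von der Beschleunigung erhalten wir den Ruck: j(t) = 0. Die Ableitung von dem Ruck ergibt den Snap: s(t) = 0. Aus der Gleichung für den Snap s(t) = 0, setzen wir t = 1 ein und erhalten s = 0.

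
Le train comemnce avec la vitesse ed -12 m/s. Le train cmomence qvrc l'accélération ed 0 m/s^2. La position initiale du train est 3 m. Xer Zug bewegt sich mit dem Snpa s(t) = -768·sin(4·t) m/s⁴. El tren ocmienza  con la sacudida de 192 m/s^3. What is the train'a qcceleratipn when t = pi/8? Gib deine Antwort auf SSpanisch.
Para resolver esto, necesitamos tomar 2 antiderivadas de nuestra ecuación del snap s(t) = -768·sin(4·t). La integral del snap es la sacudida. Usando j(0) = 192, obtenemos j(t) = 192·cos(4·t). La integral de la sacudida, con a(0) = 0, da la aceleración: a(t) = 48·sin(4·t). Usando a(t) = 48·sin(4·t) y sustituyendo t = pi/8, encontramos a = 48.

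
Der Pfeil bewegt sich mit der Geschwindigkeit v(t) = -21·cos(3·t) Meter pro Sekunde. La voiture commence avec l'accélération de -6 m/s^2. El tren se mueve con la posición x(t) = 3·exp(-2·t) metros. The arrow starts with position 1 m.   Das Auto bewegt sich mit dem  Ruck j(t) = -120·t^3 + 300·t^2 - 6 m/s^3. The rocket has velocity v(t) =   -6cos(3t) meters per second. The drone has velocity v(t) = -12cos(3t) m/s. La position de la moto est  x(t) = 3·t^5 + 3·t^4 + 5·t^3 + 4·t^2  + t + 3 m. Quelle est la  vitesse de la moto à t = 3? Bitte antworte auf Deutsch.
Ausgehend von der Position x(t) = 3·t^5 + 3·t^4 + 5·t^3 + 4·t^2 + t + 3, nehmen wir 1 Ableitung. Mit d/dt von x(t) finden wir v(t) = 15·t^4 + 12·t^3 + 15·t^2 + 8·t + 1. Aus der Gleichung für die Geschwindigkeit v(t) = 15·t^4 + 12·t^3 + 15·t^2 + 8·t + 1, setzen wir t = 3 ein und erhalten v = 1699.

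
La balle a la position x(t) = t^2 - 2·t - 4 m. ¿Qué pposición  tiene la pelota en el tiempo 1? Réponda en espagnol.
Tenemos la posición x(t) = t^2 - 2·t - 4. Sustituyendo t = 1: x(1) = -5.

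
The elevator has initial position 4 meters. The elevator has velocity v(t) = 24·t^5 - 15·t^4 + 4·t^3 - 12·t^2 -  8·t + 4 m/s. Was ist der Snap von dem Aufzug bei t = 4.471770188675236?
Ausgehend von der Geschwindigkeit v(t) = 24·t^5 - 15·t^4 + 4·t^3 - 12·t^2 - 8·t + 4, nehmen wir 3 Ableitungen. Mit d/dt von v(t) finden wir a(t) = 120·t^4 - 60·t^3 + 12·t^2 - 24·t - 8. Mit d/dt von a(t) finden wir j(t) = 480·t^3 - 180·t^2 + 24·t - 24. Die Ableitung von dem Ruck ergibt den Snap: s(t) = 1440·t^2 - 360·t + 24. Mit s(t) = 1440·t^2 - 360·t + 24 und Einsetzen von t = 4.471770188675236, finden wir s = 27209.4519453443.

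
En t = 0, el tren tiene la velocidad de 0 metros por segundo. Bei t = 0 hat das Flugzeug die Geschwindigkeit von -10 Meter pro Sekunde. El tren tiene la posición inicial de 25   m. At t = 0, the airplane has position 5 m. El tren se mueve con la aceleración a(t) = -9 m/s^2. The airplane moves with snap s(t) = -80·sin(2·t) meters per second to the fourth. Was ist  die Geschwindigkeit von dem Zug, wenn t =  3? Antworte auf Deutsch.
Wir müssen unsere Gleichung für die Beschleunigung a(t) = -9 1-mal integrieren. Das Integral von der Beschleunigung ist die Geschwindigkeit. Mit v(0) = 0 erhalten wir v(t) = -9·t. Aus der Gleichung für die Geschwindigkeit v(t) = -9·t, setzen wir t = 3 ein und erhalten v = -27.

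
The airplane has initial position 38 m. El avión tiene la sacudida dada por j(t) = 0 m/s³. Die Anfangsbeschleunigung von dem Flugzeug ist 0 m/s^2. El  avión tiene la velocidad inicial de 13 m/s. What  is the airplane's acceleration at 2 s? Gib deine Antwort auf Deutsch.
Um dies zu lösen, müssen wir 1 Integral unserer Gleichung für den Ruck j(t) = 0 finden. Die Stammfunktion von dem Ruck ist die Beschleunigung. Mit a(0) = 0 erhalten wir a(t) = 0. Mit a(t) = 0 und Einsetzen von t = 2, finden wir a = 0.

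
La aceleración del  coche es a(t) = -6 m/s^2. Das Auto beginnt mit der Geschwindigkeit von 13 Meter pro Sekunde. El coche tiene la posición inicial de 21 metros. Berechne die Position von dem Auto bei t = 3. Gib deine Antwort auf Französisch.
Nous devons trouver la primitive de notre équation de l'accélération a(t) = -6 2 fois. En intégrant l'accélération et en utilisant la condition initiale v(0) = 13, nous obtenons v(t) = 13 - 6·t. En intégrant la vitesse et en utilisant la condition initiale x(0) = 21, nous obtenons x(t) = -3·t^2 + 13·t + 21. En utilisant x(t) = -3·t^2 + 13·t + 21 et en substituant t = 3, nous trouvons x = 33.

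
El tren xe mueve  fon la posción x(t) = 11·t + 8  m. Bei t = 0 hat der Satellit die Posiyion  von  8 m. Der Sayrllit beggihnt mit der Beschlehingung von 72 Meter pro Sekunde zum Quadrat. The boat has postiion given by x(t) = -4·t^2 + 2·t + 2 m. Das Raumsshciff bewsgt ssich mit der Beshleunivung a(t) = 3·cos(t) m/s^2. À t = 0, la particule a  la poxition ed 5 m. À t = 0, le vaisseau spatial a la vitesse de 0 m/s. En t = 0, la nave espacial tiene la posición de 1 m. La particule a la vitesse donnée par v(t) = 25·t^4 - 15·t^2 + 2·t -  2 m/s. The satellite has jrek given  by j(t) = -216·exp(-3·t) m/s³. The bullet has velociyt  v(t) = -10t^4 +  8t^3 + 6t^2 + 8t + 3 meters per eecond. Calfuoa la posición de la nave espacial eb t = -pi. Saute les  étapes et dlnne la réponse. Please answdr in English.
The position at t = -pi is x = 7.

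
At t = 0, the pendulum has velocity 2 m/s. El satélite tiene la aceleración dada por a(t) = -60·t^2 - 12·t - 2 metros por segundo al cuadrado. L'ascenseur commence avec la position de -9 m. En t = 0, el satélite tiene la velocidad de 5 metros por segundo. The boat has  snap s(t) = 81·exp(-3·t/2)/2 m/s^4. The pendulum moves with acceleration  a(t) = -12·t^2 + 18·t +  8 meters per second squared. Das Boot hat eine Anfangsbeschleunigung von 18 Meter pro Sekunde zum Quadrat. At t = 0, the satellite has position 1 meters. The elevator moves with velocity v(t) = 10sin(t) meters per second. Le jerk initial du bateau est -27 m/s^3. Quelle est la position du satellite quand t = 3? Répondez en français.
Nous devons intégrer notre équation de l'accélération a(t) = -60·t^2 - 12·t - 2 2 fois. En prenant ∫a(t)dt et en appliquant v(0) = 5, nous trouvons v(t) = -20·t^3 - 6·t^2 - 2·t + 5. La primitive de la vitesse est la position. En utilisant x(0) = 1, nous obtenons x(t) = -5·t^4 - 2·t^3 - t^2 + 5·t + 1. De l'équation de la position x(t) = -5·t^4 - 2·t^3 - t^2 + 5·t + 1, nous substituons t = 3 pour obtenir x = -452.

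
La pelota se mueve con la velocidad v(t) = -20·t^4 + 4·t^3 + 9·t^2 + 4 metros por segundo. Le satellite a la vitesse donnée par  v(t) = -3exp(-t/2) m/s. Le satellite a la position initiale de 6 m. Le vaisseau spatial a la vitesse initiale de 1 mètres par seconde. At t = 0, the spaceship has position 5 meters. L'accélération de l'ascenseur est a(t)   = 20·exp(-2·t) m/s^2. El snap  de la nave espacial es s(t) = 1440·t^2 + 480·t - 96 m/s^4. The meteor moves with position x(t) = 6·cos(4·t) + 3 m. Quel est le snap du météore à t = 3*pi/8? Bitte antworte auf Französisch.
Pour résoudre ceci, nous devons prendre 4 dérivées de notre équation de la position x(t) = 6·cos(4·t) + 3. En prenant d/dt de x(t), nous trouvons v(t) = -24·sin(4·t). En dérivant la vitesse, nous obtenons l'accélération: a(t) = -96·cos(4·t). En prenant d/dt de a(t), nous trouvons j(t) = 384·sin(4·t). En dérivant le jerk, nous obtenons le snap: s(t) = 1536·cos(4·t). En utilisant s(t) = 1536·cos(4·t) et en substituant t = 3*pi/8, nous trouvons s = 0.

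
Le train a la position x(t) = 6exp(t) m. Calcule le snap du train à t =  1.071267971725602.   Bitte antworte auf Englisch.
To solve this, we need to take 4 derivatives of our position equation x(t) = 6·exp(t). The derivative of position gives velocity: v(t) = 6·exp(t). Taking d/dt of v(t), we find a(t) = 6·exp(t). The derivative of acceleration gives jerk: j(t) = 6·exp(t). Differentiating jerk, we get snap: s(t) = 6·exp(t). Using s(t) = 6·exp(t) and substituting t = 1.071267971725602, we find s = 17.5144707800836.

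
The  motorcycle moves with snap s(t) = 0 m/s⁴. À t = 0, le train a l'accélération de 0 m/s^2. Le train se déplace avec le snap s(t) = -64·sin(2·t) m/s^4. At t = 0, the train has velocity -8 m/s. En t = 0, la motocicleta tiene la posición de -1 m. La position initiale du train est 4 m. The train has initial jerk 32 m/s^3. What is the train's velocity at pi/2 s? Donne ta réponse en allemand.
Um dies zu lösen, müssen wir 3 Integrale unserer Gleichung für den Snap s(t) = -64·sin(2·t) finden. Das Integral von dem Snap, mit j(0) = 32, ergibt den Ruck: j(t) = 32·cos(2·t). Das Integral von dem Ruck, mit a(0) = 0, ergibt die Beschleunigung: a(t) = 16·sin(2·t). Mit ∫a(t)dt und Anwendung von v(0) = -8, finden wir v(t) = -8·cos(2·t). Aus der Gleichung für die Geschwindigkeit v(t) = -8·cos(2·t), setzen wir t = pi/2 ein und erhalten v = 8.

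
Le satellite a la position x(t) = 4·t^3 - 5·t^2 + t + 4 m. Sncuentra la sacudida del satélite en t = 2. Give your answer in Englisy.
We must differentiate our position equation x(t) = 4·t^3 - 5·t^2 + t + 4 3 times. Differentiating position, we get velocity: v(t) = 12·t^2 - 10·t + 1. Differentiating velocity, we get acceleration: a(t) = 24·t - 10. Taking d/dt of a(t), we find j(t) = 24. Using j(t) = 24 and substituting t = 2, we find j = 24.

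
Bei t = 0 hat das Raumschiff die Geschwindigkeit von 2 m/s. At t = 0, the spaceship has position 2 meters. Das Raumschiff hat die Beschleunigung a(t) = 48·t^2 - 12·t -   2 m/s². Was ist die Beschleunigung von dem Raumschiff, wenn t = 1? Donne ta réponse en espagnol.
De la ecuación de la aceleración a(t) = 48·t^2 - 12·t - 2, sustituimos t = 1 para obtener a = 34.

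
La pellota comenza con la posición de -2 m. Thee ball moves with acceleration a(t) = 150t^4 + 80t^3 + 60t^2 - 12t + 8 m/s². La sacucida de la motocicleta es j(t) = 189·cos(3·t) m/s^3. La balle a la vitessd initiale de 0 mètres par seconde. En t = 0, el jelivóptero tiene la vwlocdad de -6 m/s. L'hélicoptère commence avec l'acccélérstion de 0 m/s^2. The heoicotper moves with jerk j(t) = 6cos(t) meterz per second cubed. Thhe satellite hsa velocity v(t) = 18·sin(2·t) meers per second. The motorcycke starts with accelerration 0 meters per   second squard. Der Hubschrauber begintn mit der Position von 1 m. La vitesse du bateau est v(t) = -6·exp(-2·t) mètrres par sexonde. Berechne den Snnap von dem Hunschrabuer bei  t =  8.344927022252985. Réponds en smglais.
Starting from jerk j(t) = 6·cos(t), we take 1 derivative. Taking d/dt of j(t), we find s(t) = -6·sin(t). Using s(t) = -6·sin(t) and substituting t = 8.344927022252985, we find s = -5.29132524109035.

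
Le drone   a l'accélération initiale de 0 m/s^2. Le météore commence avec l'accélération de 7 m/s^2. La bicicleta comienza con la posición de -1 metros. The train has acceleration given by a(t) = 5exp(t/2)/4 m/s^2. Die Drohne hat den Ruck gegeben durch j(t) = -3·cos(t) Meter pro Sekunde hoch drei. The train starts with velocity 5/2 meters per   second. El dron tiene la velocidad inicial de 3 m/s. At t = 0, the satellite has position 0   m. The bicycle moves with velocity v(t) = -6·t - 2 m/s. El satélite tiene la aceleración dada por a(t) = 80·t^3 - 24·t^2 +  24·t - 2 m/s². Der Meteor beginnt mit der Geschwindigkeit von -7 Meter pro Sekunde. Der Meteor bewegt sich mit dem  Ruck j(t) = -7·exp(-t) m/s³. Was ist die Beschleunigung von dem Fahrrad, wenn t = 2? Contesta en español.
Debemos derivar nuestra ecuación de la velocidad v(t) = -6·t - 2 1 vez. Tomando d/dt de v(t), encontramos a(t) = -6. De la ecuación de la aceleración a(t) = -6, sustituimos t = 2 para obtener a = -6.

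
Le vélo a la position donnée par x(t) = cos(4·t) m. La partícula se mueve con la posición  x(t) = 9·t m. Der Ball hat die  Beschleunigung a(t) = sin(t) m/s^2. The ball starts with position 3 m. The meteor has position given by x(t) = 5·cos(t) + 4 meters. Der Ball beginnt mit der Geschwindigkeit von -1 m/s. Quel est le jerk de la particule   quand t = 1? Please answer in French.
En partant de la position x(t) = 9·t, nous prenons 3 dérivées. En prenant d/dt de x(t), nous trouvons v(t) = 9. La dérivée de la vitesse donne l'accélération: a(t) = 0. En prenant d/dt de a(t), nous trouvons j(t) = 0. Nous avons le jerk j(t) = 0. En substituant t = 1: j(1) = 0.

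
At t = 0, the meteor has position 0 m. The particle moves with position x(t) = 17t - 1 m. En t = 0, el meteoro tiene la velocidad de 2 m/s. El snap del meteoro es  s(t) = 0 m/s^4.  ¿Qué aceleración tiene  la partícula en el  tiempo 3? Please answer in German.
Um dies zu lösen, müssen wir 2 Ableitungen unserer Gleichung für die Position x(t) = 17·t - 1 nehmen. Durch Ableiten von der Position erhalten wir die Geschwindigkeit: v(t) = 17. Die Ableitung von der Geschwindigkeit ergibt die Beschleunigung: a(t) = 0. Aus der Gleichung für die Beschleunigung a(t) = 0, setzen wir t = 3 ein und erhalten a = 0.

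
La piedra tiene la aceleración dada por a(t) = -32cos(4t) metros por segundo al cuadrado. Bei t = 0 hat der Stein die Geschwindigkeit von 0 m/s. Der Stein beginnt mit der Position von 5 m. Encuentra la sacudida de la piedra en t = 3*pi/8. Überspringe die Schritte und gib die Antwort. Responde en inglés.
The jerk at t = 3*pi/8 is j = -128.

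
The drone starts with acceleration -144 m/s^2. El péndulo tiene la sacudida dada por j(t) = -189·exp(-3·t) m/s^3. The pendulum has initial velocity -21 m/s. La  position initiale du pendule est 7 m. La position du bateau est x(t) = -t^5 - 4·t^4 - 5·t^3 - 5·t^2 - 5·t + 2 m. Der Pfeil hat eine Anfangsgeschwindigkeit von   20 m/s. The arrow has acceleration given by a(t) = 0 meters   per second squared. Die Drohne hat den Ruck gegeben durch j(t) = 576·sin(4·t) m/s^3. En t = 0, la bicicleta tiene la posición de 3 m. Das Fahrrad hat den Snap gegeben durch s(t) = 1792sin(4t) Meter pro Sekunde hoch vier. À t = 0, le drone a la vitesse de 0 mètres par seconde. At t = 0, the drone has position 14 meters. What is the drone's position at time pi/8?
To find the answer, we compute 3 integrals of j(t) = 576·sin(4·t). Finding the integral of j(t) and using a(0) = -144: a(t) = -144·cos(4·t). Taking ∫a(t)dt and applying v(0) = 0, we find v(t) = -36·sin(4·t). Taking ∫v(t)dt and applying x(0) = 14, we find x(t) = 9·cos(4·t) + 5. From the given position equation x(t) = 9·cos(4·t) + 5, we substitute t = pi/8 to get x = 5.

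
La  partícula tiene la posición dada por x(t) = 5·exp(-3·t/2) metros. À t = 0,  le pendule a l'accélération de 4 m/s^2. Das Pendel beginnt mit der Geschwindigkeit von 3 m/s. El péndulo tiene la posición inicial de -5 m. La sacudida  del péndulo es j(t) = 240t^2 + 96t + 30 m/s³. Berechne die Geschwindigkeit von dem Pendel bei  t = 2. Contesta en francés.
En partant du jerk j(t) = 240·t^2 + 96·t + 30, nous prenons 2 primitives. En prenant ∫j(t)dt et en appliquant a(0) = 4, nous trouvons a(t) = 80·t^3 + 48·t^2 + 30·t + 4. La primitive de l'accélération, avec v(0) = 3, donne la vitesse: v(t) = 20·t^4 + 16·t^3 + 15·t^2 + 4·t + 3. De l'équation de la vitesse v(t) = 20·t^4 + 16·t^3 + 15·t^2 + 4·t + 3, nous substituons t = 2 pour obtenir v = 519.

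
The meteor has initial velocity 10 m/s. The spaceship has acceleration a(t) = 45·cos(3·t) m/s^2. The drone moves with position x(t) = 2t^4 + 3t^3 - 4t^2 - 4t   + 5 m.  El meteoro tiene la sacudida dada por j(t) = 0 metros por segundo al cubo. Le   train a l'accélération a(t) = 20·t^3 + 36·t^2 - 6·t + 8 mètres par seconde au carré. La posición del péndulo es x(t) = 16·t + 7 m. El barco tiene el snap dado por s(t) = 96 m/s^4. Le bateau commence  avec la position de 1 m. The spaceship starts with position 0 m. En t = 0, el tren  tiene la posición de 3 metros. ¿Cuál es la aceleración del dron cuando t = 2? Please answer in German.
Um dies zu lösen, müssen wir 2 Ableitungen unserer Gleichung für die Position x(t) = 2·t^4 + 3·t^3 - 4·t^2 - 4·t + 5 nehmen. Mit d/dt von x(t) finden wir v(t) = 8·t^3 + 9·t^2 - 8·t - 4. Die Ableitung von der Geschwindigkeit ergibt die Beschleunigung: a(t) = 24·t^2 + 18·t - 8. Aus der Gleichung für die Beschleunigung a(t) = 24·t^2 + 18·t - 8, setzen wir t = 2 ein und erhalten a = 124.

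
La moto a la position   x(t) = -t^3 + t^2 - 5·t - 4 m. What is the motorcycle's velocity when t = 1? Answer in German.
Wir müssen unsere Gleichung für die Position x(t) = -t^3 + t^2 - 5·t - 4 1-mal ableiten. Mit d/dt von x(t) finden wir v(t) = -3·t^2 + 2·t - 5. Mit v(t) = -3·t^2 + 2·t - 5 und Einsetzen von t = 1, finden wir v = -6.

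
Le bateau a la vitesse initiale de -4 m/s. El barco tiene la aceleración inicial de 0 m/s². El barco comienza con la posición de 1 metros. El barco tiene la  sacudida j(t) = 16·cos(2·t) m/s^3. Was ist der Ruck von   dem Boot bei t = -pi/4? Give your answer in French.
Nous avons le jerk j(t) = 16·cos(2·t). En substituant t = -pi/4: j(-pi/4) = 0.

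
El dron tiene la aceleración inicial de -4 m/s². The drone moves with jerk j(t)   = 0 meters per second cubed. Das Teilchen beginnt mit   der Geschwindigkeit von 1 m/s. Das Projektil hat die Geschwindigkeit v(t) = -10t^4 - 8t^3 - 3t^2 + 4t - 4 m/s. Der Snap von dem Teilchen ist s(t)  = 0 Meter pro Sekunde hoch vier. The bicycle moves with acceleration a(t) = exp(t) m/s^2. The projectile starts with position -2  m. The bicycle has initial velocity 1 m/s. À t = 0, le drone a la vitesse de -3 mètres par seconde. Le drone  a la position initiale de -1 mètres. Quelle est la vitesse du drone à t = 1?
En partant du jerk j(t) = 0, nous prenons 2 intégrales. L'intégrale du jerk, avec a(0) = -4, donne l'accélération: a(t) = -4. La primitive de l'accélération est la vitesse. En utilisant v(0) = -3, nous obtenons v(t) = -4·t - 3. De l'équation de la vitesse v(t) = -4·t - 3, nous substituons t = 1 pour obtenir v = -7.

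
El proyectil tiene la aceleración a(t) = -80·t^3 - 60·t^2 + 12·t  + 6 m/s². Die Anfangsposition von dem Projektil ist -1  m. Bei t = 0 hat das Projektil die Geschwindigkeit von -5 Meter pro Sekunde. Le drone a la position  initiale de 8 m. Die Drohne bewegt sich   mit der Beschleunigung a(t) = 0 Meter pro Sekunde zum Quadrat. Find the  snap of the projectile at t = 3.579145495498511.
To solve this, we need to take 2 derivatives of our acceleration equation a(t) = -80·t^3 - 60·t^2 + 12·t + 6. The derivative of acceleration gives jerk: j(t) = -240·t^2 - 120·t + 12. Differentiating jerk, we get snap: s(t) = -480·t - 120. From the given snap equation s(t) = -480·t - 120, we substitute t = 3.579145495498511 to get s = -1837.98983783929.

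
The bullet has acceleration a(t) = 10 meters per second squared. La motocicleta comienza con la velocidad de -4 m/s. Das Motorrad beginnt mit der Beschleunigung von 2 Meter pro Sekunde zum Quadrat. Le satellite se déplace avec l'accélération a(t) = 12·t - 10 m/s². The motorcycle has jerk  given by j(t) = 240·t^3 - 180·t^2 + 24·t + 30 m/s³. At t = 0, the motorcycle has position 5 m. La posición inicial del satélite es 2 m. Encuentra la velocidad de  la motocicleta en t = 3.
Partiendo de la sacudida j(t) = 240·t^3 - 180·t^2 + 24·t + 30, tomamos 2 antiderivadas. Tomando ∫j(t)dt y aplicando a(0) = 2, encontramos a(t) = 60·t^4 - 60·t^3 + 12·t^2 + 30·t + 2. La integral de la aceleración es la velocidad. Usando v(0) = -4, obtenemos v(t) = 12·t^5 - 15·t^4 + 4·t^3 + 15·t^2 + 2·t - 4. De la ecuación de la velocidad v(t) = 12·t^5 - 15·t^4 + 4·t^3 + 15·t^2 + 2·t - 4, sustituimos t = 3 para obtener v = 1946.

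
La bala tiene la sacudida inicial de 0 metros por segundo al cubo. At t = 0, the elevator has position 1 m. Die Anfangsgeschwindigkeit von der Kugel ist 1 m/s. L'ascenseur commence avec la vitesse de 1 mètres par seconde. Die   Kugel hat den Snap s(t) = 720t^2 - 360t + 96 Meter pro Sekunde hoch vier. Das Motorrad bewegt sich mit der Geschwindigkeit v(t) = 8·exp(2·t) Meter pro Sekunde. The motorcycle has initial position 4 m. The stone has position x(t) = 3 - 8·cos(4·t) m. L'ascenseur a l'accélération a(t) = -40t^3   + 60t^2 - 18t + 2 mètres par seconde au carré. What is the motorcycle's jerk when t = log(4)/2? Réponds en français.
En partant de la vitesse v(t) = 8·exp(2·t), nous prenons 2 dérivées. En prenant d/dt de v(t), nous trouvons a(t) = 16·exp(2·t). En dérivant l'accélération, nous obtenons le jerk: j(t) = 32·exp(2·t). De l'équation du jerk j(t) = 32·exp(2·t), nous substituons t = log(4)/2 pour obtenir j = 128.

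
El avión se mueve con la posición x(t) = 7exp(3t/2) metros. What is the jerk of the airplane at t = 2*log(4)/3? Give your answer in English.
To solve this, we need to take 3 derivatives of our position equation x(t) = 7·exp(3·t/2). The derivative of position gives velocity: v(t) = 21·exp(3·t/2)/2. Taking d/dt of v(t), we find a(t) = 63·exp(3·t/2)/4. Taking d/dt of a(t), we find j(t) = 189·exp(3·t/2)/8. We have jerk j(t) = 189·exp(3·t/2)/8. Substituting t = 2*log(4)/3: j(2*log(4)/3) = 189/2.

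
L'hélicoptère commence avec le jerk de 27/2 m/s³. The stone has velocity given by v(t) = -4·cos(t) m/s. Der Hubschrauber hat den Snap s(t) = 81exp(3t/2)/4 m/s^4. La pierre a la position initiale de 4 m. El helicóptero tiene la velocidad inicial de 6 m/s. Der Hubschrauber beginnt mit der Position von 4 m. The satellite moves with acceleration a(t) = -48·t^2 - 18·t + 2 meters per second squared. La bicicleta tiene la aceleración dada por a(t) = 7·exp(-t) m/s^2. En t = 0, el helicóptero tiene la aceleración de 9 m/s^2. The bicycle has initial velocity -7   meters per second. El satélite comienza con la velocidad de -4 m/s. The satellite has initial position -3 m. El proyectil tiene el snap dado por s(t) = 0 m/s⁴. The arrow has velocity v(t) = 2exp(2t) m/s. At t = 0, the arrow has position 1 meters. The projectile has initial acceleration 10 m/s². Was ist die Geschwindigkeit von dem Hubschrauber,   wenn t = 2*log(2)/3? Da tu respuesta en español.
Necesitamos integrar nuestra ecuación del snap s(t) = 81·exp(3·t/2)/4 3 veces. Integrando el snap y usando la condición inicial j(0) = 27/2, obtenemos j(t) = 27·exp(3·t/2)/2. Integrando la sacudida y usando la condición inicial a(0) = 9, obtenemos a(t) = 9·exp(3·t/2). Tomando ∫a(t)dt y aplicando v(0) = 6, encontramos v(t) = 6·exp(3·t/2). Usando v(t) = 6·exp(3·t/2) y sustituyendo t = 2*log(2)/3, encontramos v = 12.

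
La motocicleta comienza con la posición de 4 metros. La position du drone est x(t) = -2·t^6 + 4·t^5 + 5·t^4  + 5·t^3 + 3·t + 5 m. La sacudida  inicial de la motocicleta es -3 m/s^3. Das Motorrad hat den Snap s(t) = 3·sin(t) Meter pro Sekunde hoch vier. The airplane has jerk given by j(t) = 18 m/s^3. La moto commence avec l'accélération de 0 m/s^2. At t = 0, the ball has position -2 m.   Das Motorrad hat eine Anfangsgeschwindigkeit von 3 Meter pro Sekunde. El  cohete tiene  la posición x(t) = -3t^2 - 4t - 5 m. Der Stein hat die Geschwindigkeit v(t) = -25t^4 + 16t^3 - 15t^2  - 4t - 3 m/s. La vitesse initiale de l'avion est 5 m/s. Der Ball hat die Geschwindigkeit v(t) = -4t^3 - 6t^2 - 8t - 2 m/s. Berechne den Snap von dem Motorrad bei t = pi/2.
Mit s(t) = 3·sin(t) und Einsetzen von t = pi/2, finden wir s = 3.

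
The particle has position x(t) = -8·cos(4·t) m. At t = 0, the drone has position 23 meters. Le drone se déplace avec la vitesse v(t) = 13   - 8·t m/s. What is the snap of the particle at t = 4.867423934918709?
We must differentiate our position equation x(t) = -8·cos(4·t) 4 times. Differentiating position, we get velocity: v(t) = 32·sin(4·t). The derivative of velocity gives acceleration: a(t) = 128·cos(4·t). Differentiating acceleration, we get jerk: j(t) = -512·sin(4·t). Taking d/dt of j(t), we find s(t) = -2048·cos(4·t). From the given snap equation s(t) = -2048·cos(4·t), we substitute t = 4.867423934918709 to get s = -1666.65668496252.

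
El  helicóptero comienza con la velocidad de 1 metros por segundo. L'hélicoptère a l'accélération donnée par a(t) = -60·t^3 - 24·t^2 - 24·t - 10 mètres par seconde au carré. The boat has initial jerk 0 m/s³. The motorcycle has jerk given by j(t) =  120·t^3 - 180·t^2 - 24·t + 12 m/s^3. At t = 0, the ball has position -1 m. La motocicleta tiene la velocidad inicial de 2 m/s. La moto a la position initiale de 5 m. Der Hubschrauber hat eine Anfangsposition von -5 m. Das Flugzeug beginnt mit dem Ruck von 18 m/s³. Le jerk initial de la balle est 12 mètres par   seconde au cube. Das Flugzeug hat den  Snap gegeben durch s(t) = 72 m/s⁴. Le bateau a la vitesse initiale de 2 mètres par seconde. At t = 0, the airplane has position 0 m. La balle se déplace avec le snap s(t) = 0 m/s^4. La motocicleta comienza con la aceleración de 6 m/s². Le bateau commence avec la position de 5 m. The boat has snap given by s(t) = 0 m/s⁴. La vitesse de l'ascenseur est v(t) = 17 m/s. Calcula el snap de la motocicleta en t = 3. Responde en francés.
En partant du jerk j(t) = 120·t^3 - 180·t^2 - 24·t + 12, nous prenons 1 dérivée. En dérivant le jerk, nous obtenons le snap: s(t) = 360·t^2 - 360·t - 24. De l'équation du snap s(t) = 360·t^2 - 360·t - 24, nous substituons t = 3 pour obtenir s = 2136.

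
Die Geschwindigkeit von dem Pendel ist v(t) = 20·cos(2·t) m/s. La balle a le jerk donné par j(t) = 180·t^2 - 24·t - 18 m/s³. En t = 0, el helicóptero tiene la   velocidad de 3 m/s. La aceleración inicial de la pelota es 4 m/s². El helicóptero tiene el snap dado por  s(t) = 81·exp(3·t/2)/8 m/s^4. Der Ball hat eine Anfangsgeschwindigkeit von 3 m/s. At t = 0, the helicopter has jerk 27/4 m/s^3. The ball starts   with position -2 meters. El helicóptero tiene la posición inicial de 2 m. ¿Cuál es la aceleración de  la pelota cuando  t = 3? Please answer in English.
We must find the antiderivative of our jerk equation j(t) = 180·t^2 - 24·t - 18 1 time. Taking ∫j(t)dt and applying a(0) = 4, we find a(t) = 60·t^3 - 12·t^2 - 18·t + 4. From the given acceleration equation a(t) = 60·t^3 - 12·t^2 - 18·t + 4, we substitute t = 3 to get a = 1462.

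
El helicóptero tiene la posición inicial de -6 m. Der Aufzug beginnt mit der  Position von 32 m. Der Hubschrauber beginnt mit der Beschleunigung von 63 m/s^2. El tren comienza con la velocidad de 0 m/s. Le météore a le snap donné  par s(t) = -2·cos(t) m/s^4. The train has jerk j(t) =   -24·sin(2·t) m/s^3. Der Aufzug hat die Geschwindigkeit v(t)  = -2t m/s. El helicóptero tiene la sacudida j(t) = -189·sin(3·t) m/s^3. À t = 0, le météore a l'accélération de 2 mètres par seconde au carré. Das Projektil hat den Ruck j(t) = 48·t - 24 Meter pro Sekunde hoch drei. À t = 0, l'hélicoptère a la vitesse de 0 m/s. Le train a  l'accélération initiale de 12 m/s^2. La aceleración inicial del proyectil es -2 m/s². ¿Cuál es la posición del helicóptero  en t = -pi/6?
Partiendo de la sacudida j(t) = -189·sin(3·t), tomamos 3 antiderivadas. La integral de la sacudida, con a(0) = 63, da la aceleración: a(t) = 63·cos(3·t). La integral de la aceleración, con v(0) = 0, da la velocidad: v(t) = 21·sin(3·t). La integral de la velocidad es la posición. Usando x(0) = -6, obtenemos x(t) = 1 - 7·cos(3·t). Usando x(t) = 1 - 7·cos(3·t) y sustituyendo t = -pi/6, encontramos x = 1.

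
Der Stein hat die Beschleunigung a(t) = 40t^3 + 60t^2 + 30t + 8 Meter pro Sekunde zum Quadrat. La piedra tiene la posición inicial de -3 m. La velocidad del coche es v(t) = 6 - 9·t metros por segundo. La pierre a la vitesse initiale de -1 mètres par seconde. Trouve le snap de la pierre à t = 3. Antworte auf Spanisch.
Para resolver esto, necesitamos tomar 2 derivadas de nuestra ecuación de la aceleración a(t) = 40·t^3 + 60·t^2 + 30·t + 8. La derivada de la aceleración da la sacudida: j(t) = 120·t^2 + 120·t + 30. Derivando la sacudida, obtenemos el snap: s(t) = 240·t + 120. Usando s(t) = 240·t + 120 y sustituyendo t = 3, encontramos s = 840.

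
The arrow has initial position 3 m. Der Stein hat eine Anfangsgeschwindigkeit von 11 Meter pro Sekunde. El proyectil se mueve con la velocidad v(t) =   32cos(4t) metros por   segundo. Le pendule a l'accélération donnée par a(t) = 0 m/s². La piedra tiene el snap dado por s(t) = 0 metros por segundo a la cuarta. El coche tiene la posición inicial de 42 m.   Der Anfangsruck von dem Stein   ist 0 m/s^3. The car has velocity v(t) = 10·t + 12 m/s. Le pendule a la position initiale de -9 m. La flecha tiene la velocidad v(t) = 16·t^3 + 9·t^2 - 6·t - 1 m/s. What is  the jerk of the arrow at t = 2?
We must differentiate our velocity equation v(t) = 16·t^3 + 9·t^2 - 6·t - 1 2 times. The derivative of velocity gives acceleration: a(t) = 48·t^2 + 18·t - 6. Taking d/dt of a(t), we find j(t) = 96·t + 18. We have jerk j(t) = 96·t + 18. Substituting t = 2: j(2) = 210.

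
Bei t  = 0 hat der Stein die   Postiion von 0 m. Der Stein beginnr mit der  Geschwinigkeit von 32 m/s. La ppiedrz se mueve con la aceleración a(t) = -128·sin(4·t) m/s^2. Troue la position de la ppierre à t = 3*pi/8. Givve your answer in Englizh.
To solve this, we need to take 2 antiderivatives of our acceleration equation a(t) = -128·sin(4·t). The integral of acceleration, with v(0) = 32, gives velocity: v(t) = 32·cos(4·t). Integrating velocity and using the initial condition x(0) = 0, we get x(t) = 8·sin(4·t). Using x(t) = 8·sin(4·t) and substituting t = 3*pi/8, we find x = -8.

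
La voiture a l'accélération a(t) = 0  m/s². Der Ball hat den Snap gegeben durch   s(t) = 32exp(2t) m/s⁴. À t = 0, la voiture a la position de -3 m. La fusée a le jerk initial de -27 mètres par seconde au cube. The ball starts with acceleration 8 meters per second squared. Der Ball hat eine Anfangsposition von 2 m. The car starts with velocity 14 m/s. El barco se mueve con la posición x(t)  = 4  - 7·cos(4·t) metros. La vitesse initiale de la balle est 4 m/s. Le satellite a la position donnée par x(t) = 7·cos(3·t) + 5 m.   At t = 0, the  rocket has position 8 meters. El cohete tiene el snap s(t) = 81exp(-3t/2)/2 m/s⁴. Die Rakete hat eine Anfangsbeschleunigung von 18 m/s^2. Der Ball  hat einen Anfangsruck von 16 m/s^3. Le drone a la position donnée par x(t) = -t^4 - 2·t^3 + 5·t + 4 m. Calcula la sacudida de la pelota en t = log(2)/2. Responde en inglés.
To solve this, we need to take 1 integral of our snap equation s(t) = 32·exp(2·t). Finding the antiderivative of s(t) and using j(0) = 16: j(t) = 16·exp(2·t). Using j(t) = 16·exp(2·t) and substituting t = log(2)/2, we find j = 32.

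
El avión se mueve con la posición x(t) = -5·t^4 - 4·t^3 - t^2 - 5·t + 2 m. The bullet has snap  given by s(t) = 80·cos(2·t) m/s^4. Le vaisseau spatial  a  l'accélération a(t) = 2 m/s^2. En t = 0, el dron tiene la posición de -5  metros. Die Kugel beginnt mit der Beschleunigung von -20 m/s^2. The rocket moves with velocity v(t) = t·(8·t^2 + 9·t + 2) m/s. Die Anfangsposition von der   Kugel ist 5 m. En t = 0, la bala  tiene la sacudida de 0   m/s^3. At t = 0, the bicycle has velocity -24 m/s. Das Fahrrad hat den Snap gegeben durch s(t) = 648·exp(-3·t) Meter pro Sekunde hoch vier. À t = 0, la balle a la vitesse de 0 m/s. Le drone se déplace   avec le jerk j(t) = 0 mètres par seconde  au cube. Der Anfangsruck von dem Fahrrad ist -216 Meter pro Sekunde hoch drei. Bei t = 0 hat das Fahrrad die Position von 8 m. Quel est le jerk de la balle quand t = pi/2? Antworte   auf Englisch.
To solve this, we need to take 1 integral of our snap equation s(t) = 80·cos(2·t). The antiderivative of snap, with j(0) = 0, gives jerk: j(t) = 40·sin(2·t). From the given jerk equation j(t) = 40·sin(2·t), we substitute t = pi/2 to get j = 0.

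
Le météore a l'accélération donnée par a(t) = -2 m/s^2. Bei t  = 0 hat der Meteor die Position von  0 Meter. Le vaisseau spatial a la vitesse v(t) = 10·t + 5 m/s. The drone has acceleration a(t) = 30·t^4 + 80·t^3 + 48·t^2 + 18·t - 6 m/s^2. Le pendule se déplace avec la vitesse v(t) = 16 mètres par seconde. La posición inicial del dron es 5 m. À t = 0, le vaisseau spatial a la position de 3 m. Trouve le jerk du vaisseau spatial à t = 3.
Nous devons dériver notre équation de la vitesse v(t) = 10·t + 5 2 fois. En prenant d/dt de v(t), nous trouvons a(t) = 10. En prenant d/dt de a(t), nous trouvons j(t) = 0. En utilisant j(t) = 0 et en substituant t = 3, nous trouvons j = 0.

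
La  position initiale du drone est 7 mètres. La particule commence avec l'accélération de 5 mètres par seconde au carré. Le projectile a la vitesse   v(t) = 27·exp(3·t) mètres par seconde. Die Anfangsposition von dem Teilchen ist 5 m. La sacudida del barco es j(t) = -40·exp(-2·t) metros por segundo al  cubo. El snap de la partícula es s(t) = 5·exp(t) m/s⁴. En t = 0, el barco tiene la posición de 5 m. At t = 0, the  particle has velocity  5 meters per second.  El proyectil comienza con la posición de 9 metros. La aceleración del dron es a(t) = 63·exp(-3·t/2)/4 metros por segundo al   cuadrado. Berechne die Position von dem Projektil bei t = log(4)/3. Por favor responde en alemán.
Ausgehend von der Geschwindigkeit v(t) = 27·exp(3·t), nehmen wir 1 Integral. Das Integral von der Geschwindigkeit, mit x(0) = 9, ergibt die Position: x(t) = 9·exp(3·t). Wir haben die Position x(t) = 9·exp(3·t). Durch Einsetzen von t = log(4)/3: x(log(4)/3) = 36.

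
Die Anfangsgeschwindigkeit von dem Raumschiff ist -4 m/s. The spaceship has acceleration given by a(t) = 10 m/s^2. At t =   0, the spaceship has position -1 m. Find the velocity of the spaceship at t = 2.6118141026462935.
To find the answer, we compute 1 antiderivative of a(t) = 10. Integrating acceleration and using the initial condition v(0) = -4, we get v(t) = 10·t - 4. We have velocity v(t) = 10·t - 4. Substituting t = 2.6118141026462935: v(2.6118141026462935) = 22.1181410264629.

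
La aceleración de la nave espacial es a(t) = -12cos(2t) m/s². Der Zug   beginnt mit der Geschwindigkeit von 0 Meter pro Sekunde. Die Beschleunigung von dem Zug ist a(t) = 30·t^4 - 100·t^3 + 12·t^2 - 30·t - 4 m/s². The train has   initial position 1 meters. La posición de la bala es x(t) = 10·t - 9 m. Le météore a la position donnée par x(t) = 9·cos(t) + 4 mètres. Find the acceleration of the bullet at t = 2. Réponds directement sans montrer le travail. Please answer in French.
À t = 2, a = 0.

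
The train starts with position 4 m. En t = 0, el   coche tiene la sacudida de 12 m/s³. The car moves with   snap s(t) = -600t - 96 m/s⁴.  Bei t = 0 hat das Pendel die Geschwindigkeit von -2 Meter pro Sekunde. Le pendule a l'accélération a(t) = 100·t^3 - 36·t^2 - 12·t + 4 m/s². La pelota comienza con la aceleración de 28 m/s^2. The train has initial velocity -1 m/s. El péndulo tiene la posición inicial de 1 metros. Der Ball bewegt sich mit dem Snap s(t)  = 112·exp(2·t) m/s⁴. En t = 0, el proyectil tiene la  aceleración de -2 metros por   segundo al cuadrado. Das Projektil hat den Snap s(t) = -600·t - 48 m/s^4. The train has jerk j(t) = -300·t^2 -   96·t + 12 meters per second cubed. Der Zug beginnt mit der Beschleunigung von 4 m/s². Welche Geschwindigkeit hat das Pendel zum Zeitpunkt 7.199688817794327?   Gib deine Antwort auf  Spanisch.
Necesitamos integrar nuestra ecuación de la aceleración a(t) = 100·t^3 - 36·t^2 - 12·t + 4 1 vez. La antiderivada de la aceleración es la velocidad. Usando v(0) = -2, obtenemos v(t) = 25·t^4 - 12·t^3 - 6·t^2 + 4·t - 2. Usando v(t) = 25·t^4 - 12·t^3 - 6·t^2 + 4·t - 2 y sustituyendo t = 7.199688817794327, encontramos v = 62410.4162957852.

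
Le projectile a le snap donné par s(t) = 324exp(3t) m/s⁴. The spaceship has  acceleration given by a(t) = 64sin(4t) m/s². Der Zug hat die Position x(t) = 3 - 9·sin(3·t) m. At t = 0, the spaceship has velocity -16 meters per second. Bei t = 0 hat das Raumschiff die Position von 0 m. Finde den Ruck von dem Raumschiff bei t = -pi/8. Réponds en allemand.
Ausgehend von der Beschleunigung a(t) = 64·sin(4·t), nehmen wir 1 Ableitung. Mit d/dt von a(t) finden wir j(t) = 256·cos(4·t). Mit j(t) = 256·cos(4·t) und Einsetzen von t = -pi/8, finden wir j = 0.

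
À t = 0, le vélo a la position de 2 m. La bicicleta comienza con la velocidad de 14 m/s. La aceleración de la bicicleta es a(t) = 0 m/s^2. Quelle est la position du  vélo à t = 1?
Pour résoudre ceci, nous devons prendre 2 intégrales de notre équation de l'accélération a(t) = 0. En prenant ∫a(t)dt et en appliquant v(0) = 14, nous trouvons v(t) = 14. En intégrant la vitesse et en utilisant la condition initiale x(0) = 2, nous obtenons x(t) = 14·t + 2. De l'équation de la position x(t) = 14·t + 2, nous substituons t = 1 pour obtenir x = 16.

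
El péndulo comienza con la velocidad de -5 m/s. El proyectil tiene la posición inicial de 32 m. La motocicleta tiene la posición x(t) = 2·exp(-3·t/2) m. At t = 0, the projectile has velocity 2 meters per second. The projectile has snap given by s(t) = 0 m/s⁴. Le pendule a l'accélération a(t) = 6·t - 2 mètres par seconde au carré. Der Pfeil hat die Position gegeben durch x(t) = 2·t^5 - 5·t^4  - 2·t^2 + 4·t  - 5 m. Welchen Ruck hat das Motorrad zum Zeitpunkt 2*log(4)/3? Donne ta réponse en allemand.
Um dies zu lösen, müssen wir 3 Ableitungen unserer Gleichung für die Position x(t) = 2·exp(-3·t/2) nehmen. Durch Ableiten von der Position erhalten wir die Geschwindigkeit: v(t) = -3·exp(-3·t/2). Die Ableitung von der Geschwindigkeit ergibt die Beschleunigung: a(t) = 9·exp(-3·t/2)/2. Durch Ableiten von der Beschleunigung erhalten wir den Ruck: j(t) = -27·exp(-3·t/2)/4. Mit j(t) = -27·exp(-3·t/2)/4 und Einsetzen von t = 2*log(4)/3, finden wir j = -27/16.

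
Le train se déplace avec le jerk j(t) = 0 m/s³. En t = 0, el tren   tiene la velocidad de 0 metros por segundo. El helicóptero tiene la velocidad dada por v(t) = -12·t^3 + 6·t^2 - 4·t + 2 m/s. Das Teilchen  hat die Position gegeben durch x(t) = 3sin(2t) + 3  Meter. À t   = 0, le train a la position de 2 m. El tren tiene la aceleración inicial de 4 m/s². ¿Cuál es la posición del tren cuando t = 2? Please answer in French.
En partant du jerk j(t) = 0, nous prenons 3 primitives. En intégrant le jerk et en utilisant la condition initiale a(0) = 4, nous obtenons a(t) = 4. En prenant ∫a(t)dt et en appliquant v(0) = 0, nous trouvons v(t) = 4·t. En prenant ∫v(t)dt et en appliquant x(0) = 2, nous trouvons x(t) = 2·t^2 + 2. Nous avons la position x(t) = 2·t^2 + 2. En substituant t = 2: x(2) = 10.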